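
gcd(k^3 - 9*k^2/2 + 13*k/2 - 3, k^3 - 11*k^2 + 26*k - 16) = k^2 - 3*k + 2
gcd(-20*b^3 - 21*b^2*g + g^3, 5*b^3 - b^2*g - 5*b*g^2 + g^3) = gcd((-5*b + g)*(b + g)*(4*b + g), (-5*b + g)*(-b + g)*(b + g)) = 5*b^2 + 4*b*g - g^2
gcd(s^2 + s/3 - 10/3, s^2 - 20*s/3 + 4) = 1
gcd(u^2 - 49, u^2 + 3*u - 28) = u + 7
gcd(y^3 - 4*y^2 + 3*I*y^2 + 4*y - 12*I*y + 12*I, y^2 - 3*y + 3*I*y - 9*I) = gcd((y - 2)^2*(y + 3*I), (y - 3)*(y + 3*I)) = y + 3*I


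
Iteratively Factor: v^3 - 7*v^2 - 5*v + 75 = (v - 5)*(v^2 - 2*v - 15) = (v - 5)^2*(v + 3)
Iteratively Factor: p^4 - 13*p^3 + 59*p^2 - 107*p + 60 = (p - 4)*(p^3 - 9*p^2 + 23*p - 15) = (p - 5)*(p - 4)*(p^2 - 4*p + 3) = (p - 5)*(p - 4)*(p - 1)*(p - 3)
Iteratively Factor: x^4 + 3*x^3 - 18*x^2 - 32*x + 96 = (x + 4)*(x^3 - x^2 - 14*x + 24) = (x + 4)^2*(x^2 - 5*x + 6) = (x - 3)*(x + 4)^2*(x - 2)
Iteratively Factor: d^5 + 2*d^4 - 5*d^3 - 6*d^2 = (d + 3)*(d^4 - d^3 - 2*d^2) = d*(d + 3)*(d^3 - d^2 - 2*d) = d*(d - 2)*(d + 3)*(d^2 + d) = d^2*(d - 2)*(d + 3)*(d + 1)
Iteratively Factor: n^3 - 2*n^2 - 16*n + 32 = (n + 4)*(n^2 - 6*n + 8) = (n - 4)*(n + 4)*(n - 2)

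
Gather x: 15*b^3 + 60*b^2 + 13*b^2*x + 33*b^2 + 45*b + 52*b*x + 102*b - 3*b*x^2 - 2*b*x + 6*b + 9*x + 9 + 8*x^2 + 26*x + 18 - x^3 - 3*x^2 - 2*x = 15*b^3 + 93*b^2 + 153*b - x^3 + x^2*(5 - 3*b) + x*(13*b^2 + 50*b + 33) + 27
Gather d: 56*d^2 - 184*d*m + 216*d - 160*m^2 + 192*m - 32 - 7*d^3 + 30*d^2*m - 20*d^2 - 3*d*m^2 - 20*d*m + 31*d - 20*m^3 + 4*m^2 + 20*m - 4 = -7*d^3 + d^2*(30*m + 36) + d*(-3*m^2 - 204*m + 247) - 20*m^3 - 156*m^2 + 212*m - 36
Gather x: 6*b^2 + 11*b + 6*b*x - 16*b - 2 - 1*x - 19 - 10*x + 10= 6*b^2 - 5*b + x*(6*b - 11) - 11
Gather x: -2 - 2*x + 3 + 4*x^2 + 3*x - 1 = 4*x^2 + x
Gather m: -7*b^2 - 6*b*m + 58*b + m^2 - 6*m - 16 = -7*b^2 + 58*b + m^2 + m*(-6*b - 6) - 16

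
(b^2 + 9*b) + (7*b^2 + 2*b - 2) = 8*b^2 + 11*b - 2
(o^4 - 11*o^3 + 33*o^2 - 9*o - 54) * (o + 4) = o^5 - 7*o^4 - 11*o^3 + 123*o^2 - 90*o - 216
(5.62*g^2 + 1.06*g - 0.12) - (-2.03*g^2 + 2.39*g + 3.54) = 7.65*g^2 - 1.33*g - 3.66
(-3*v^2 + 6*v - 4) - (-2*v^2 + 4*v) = -v^2 + 2*v - 4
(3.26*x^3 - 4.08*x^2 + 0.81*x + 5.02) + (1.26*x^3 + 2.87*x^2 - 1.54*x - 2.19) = 4.52*x^3 - 1.21*x^2 - 0.73*x + 2.83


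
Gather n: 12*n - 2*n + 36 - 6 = 10*n + 30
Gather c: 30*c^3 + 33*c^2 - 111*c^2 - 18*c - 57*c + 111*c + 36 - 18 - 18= 30*c^3 - 78*c^2 + 36*c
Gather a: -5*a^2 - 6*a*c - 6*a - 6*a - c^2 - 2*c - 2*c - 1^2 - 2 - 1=-5*a^2 + a*(-6*c - 12) - c^2 - 4*c - 4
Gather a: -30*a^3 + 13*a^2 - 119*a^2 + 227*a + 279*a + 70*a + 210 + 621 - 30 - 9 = -30*a^3 - 106*a^2 + 576*a + 792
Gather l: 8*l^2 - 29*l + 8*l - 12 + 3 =8*l^2 - 21*l - 9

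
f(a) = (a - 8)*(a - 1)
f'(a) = 2*a - 9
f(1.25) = -1.69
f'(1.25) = -6.50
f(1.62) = -3.96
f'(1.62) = -5.76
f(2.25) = -7.19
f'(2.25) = -4.50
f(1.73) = -4.58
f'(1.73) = -5.54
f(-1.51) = 23.87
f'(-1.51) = -12.02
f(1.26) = -1.75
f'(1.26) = -6.48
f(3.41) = -11.06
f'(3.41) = -2.18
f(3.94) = -11.94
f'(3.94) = -1.12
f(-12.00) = 260.00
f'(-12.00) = -33.00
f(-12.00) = 260.00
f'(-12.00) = -33.00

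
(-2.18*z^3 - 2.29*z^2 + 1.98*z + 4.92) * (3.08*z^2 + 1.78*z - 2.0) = -6.7144*z^5 - 10.9336*z^4 + 6.3822*z^3 + 23.258*z^2 + 4.7976*z - 9.84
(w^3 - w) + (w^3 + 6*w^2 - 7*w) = 2*w^3 + 6*w^2 - 8*w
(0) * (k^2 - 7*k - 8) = 0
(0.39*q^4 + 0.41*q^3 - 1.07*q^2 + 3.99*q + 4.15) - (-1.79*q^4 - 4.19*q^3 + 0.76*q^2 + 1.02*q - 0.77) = 2.18*q^4 + 4.6*q^3 - 1.83*q^2 + 2.97*q + 4.92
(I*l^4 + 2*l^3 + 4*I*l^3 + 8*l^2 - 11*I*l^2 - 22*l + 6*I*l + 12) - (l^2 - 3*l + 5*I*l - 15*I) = I*l^4 + 2*l^3 + 4*I*l^3 + 7*l^2 - 11*I*l^2 - 19*l + I*l + 12 + 15*I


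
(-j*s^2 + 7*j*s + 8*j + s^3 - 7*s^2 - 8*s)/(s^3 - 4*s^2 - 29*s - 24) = (-j + s)/(s + 3)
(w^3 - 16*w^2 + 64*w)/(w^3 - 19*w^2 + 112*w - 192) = w/(w - 3)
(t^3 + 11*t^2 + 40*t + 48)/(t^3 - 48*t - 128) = (t + 3)/(t - 8)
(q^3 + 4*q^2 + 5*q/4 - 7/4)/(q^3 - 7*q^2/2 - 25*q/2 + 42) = (2*q^2 + q - 1)/(2*(q^2 - 7*q + 12))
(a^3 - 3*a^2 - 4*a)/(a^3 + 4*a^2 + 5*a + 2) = a*(a - 4)/(a^2 + 3*a + 2)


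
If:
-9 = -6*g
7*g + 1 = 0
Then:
No Solution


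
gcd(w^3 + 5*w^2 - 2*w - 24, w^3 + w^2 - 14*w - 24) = w + 3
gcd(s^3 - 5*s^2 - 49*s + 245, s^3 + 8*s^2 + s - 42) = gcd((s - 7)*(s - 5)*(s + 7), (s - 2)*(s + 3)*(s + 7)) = s + 7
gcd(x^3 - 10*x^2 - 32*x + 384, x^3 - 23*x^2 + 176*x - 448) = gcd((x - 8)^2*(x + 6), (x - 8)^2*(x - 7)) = x^2 - 16*x + 64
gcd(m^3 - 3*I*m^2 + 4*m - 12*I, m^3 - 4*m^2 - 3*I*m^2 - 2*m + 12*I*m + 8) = m - 2*I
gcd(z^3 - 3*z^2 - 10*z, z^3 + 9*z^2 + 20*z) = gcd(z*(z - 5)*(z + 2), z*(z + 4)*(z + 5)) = z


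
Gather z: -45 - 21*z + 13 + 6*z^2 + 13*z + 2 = 6*z^2 - 8*z - 30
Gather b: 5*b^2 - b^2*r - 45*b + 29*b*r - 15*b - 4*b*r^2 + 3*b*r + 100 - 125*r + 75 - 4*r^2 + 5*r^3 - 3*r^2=b^2*(5 - r) + b*(-4*r^2 + 32*r - 60) + 5*r^3 - 7*r^2 - 125*r + 175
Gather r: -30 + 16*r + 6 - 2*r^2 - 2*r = -2*r^2 + 14*r - 24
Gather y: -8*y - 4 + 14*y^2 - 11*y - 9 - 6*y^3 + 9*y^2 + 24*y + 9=-6*y^3 + 23*y^2 + 5*y - 4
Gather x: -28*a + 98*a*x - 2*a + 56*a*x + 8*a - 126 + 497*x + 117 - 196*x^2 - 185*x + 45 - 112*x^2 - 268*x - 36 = -22*a - 308*x^2 + x*(154*a + 44)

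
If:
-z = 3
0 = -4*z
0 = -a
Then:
No Solution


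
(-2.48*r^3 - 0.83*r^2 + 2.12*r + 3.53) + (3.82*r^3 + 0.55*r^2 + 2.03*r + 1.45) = 1.34*r^3 - 0.28*r^2 + 4.15*r + 4.98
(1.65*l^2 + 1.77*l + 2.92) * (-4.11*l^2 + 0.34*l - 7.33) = -6.7815*l^4 - 6.7137*l^3 - 23.4939*l^2 - 11.9813*l - 21.4036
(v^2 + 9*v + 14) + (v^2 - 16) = 2*v^2 + 9*v - 2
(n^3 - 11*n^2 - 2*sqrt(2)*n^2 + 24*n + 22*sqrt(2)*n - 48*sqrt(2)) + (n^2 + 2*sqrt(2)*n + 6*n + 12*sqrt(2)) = n^3 - 10*n^2 - 2*sqrt(2)*n^2 + 30*n + 24*sqrt(2)*n - 36*sqrt(2)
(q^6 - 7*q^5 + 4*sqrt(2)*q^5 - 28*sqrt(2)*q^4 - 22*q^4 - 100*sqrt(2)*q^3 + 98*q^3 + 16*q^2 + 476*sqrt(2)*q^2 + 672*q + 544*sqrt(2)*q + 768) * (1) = q^6 - 7*q^5 + 4*sqrt(2)*q^5 - 28*sqrt(2)*q^4 - 22*q^4 - 100*sqrt(2)*q^3 + 98*q^3 + 16*q^2 + 476*sqrt(2)*q^2 + 672*q + 544*sqrt(2)*q + 768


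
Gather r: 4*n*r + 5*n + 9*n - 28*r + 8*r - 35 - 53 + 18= 14*n + r*(4*n - 20) - 70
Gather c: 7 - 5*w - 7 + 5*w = 0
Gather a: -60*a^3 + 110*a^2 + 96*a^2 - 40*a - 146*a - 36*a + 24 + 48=-60*a^3 + 206*a^2 - 222*a + 72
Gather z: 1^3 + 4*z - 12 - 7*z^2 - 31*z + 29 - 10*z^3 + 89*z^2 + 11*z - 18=-10*z^3 + 82*z^2 - 16*z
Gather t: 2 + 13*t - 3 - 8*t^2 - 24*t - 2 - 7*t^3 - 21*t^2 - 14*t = -7*t^3 - 29*t^2 - 25*t - 3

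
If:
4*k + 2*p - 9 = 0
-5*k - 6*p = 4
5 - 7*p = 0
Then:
No Solution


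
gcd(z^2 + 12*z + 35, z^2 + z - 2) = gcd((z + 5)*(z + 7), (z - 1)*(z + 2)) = 1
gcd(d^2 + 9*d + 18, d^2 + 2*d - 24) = d + 6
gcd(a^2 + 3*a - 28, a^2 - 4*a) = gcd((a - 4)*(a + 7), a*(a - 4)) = a - 4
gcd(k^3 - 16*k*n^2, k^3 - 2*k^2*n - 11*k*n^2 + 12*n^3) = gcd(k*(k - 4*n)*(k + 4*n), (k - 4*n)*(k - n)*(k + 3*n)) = k - 4*n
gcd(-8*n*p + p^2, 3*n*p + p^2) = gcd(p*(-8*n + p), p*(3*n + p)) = p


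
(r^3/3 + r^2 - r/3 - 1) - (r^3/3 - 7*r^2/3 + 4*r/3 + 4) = 10*r^2/3 - 5*r/3 - 5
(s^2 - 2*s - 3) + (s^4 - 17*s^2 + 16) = s^4 - 16*s^2 - 2*s + 13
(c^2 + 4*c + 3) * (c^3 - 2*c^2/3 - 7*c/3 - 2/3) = c^5 + 10*c^4/3 - 2*c^3 - 12*c^2 - 29*c/3 - 2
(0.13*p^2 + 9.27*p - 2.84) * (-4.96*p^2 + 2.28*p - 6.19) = -0.6448*p^4 - 45.6828*p^3 + 34.4173*p^2 - 63.8565*p + 17.5796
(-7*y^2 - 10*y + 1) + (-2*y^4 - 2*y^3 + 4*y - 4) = -2*y^4 - 2*y^3 - 7*y^2 - 6*y - 3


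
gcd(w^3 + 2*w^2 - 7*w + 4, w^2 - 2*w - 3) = 1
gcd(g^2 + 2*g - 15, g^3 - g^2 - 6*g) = g - 3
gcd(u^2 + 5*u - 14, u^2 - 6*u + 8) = u - 2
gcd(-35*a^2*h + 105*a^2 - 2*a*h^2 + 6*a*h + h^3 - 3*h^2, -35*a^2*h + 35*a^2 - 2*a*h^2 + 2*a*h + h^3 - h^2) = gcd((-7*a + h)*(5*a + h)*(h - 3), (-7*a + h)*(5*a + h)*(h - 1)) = 35*a^2 + 2*a*h - h^2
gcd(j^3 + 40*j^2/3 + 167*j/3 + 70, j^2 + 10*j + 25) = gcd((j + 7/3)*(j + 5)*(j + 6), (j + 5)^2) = j + 5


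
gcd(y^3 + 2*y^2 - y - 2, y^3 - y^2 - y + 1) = y^2 - 1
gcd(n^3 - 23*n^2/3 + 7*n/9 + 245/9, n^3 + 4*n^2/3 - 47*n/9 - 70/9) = n^2 - 2*n/3 - 35/9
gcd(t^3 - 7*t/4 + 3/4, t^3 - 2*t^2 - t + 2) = t - 1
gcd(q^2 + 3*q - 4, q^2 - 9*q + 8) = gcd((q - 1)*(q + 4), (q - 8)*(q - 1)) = q - 1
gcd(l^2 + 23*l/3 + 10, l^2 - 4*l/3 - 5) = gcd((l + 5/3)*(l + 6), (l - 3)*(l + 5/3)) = l + 5/3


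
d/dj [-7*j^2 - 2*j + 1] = -14*j - 2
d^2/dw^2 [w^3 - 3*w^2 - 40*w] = 6*w - 6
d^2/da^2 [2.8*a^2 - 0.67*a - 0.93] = 5.60000000000000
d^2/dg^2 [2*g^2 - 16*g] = 4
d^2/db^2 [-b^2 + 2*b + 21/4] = -2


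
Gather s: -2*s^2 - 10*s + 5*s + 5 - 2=-2*s^2 - 5*s + 3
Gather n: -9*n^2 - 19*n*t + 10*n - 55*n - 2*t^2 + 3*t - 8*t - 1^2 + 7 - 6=-9*n^2 + n*(-19*t - 45) - 2*t^2 - 5*t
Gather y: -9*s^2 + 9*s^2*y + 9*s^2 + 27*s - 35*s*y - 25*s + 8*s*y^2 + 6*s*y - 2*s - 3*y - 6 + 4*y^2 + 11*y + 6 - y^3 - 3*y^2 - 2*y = -y^3 + y^2*(8*s + 1) + y*(9*s^2 - 29*s + 6)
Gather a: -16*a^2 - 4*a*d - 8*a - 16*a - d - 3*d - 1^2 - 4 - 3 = -16*a^2 + a*(-4*d - 24) - 4*d - 8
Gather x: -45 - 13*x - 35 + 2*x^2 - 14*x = 2*x^2 - 27*x - 80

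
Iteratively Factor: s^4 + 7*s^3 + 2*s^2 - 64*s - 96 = (s + 2)*(s^3 + 5*s^2 - 8*s - 48) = (s - 3)*(s + 2)*(s^2 + 8*s + 16) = (s - 3)*(s + 2)*(s + 4)*(s + 4)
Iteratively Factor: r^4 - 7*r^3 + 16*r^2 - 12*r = (r - 3)*(r^3 - 4*r^2 + 4*r) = (r - 3)*(r - 2)*(r^2 - 2*r) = (r - 3)*(r - 2)^2*(r)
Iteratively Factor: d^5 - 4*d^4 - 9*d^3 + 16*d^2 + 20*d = (d)*(d^4 - 4*d^3 - 9*d^2 + 16*d + 20) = d*(d + 2)*(d^3 - 6*d^2 + 3*d + 10) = d*(d - 2)*(d + 2)*(d^2 - 4*d - 5) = d*(d - 5)*(d - 2)*(d + 2)*(d + 1)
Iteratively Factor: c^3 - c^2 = (c - 1)*(c^2) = c*(c - 1)*(c)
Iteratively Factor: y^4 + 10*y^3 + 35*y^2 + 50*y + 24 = (y + 2)*(y^3 + 8*y^2 + 19*y + 12) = (y + 1)*(y + 2)*(y^2 + 7*y + 12) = (y + 1)*(y + 2)*(y + 3)*(y + 4)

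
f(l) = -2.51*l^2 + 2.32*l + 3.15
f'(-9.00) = 47.50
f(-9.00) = -221.04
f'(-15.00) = 77.62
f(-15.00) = -596.40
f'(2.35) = -9.48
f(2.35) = -5.26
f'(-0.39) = 4.28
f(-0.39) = 1.86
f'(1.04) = -2.90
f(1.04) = 2.85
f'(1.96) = -7.52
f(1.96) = -1.95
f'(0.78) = -1.60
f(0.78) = 3.43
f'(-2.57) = 15.22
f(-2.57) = -19.39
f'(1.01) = -2.75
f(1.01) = 2.93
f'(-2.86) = 16.68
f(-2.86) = -24.02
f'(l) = 2.32 - 5.02*l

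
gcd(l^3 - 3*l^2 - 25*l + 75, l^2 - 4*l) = 1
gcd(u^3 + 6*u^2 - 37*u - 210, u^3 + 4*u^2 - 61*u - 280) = u^2 + 12*u + 35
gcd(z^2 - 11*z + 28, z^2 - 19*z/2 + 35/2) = z - 7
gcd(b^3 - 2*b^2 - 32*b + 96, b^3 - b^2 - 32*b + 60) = b + 6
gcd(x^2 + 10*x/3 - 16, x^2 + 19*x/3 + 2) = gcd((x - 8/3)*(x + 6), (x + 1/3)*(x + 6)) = x + 6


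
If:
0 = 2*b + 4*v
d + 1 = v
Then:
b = -2*v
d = v - 1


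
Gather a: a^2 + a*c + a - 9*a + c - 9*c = a^2 + a*(c - 8) - 8*c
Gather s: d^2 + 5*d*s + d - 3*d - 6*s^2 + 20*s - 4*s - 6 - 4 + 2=d^2 - 2*d - 6*s^2 + s*(5*d + 16) - 8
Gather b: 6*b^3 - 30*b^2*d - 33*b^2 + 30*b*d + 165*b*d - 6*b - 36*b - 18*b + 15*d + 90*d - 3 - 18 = 6*b^3 + b^2*(-30*d - 33) + b*(195*d - 60) + 105*d - 21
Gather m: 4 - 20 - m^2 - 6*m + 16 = -m^2 - 6*m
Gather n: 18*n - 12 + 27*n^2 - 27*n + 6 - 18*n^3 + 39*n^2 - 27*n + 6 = -18*n^3 + 66*n^2 - 36*n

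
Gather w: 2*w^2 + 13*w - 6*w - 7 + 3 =2*w^2 + 7*w - 4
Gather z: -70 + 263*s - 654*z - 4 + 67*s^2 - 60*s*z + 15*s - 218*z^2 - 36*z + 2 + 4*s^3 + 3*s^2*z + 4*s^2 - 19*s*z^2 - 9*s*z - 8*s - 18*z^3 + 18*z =4*s^3 + 71*s^2 + 270*s - 18*z^3 + z^2*(-19*s - 218) + z*(3*s^2 - 69*s - 672) - 72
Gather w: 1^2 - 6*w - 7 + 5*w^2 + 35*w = 5*w^2 + 29*w - 6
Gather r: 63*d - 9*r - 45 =63*d - 9*r - 45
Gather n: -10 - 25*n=-25*n - 10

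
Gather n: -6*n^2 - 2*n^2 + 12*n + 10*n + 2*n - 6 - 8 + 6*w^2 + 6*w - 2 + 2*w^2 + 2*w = -8*n^2 + 24*n + 8*w^2 + 8*w - 16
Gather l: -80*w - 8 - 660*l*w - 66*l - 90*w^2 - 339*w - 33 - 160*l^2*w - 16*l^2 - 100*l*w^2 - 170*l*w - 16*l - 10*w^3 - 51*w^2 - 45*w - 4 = l^2*(-160*w - 16) + l*(-100*w^2 - 830*w - 82) - 10*w^3 - 141*w^2 - 464*w - 45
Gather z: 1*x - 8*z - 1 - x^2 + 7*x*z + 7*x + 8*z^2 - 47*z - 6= -x^2 + 8*x + 8*z^2 + z*(7*x - 55) - 7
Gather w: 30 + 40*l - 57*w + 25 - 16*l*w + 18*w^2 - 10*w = 40*l + 18*w^2 + w*(-16*l - 67) + 55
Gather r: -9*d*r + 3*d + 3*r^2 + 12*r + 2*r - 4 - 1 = 3*d + 3*r^2 + r*(14 - 9*d) - 5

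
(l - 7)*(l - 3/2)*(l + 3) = l^3 - 11*l^2/2 - 15*l + 63/2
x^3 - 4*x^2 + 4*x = x*(x - 2)^2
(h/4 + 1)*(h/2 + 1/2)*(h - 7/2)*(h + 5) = h^4/8 + 13*h^3/16 - 3*h^2/4 - 163*h/16 - 35/4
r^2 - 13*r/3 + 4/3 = (r - 4)*(r - 1/3)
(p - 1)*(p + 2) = p^2 + p - 2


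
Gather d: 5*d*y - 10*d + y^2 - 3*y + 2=d*(5*y - 10) + y^2 - 3*y + 2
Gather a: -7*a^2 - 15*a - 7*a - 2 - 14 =-7*a^2 - 22*a - 16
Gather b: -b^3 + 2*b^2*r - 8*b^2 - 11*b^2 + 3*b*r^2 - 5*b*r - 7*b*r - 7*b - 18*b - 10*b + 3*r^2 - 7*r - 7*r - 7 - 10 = -b^3 + b^2*(2*r - 19) + b*(3*r^2 - 12*r - 35) + 3*r^2 - 14*r - 17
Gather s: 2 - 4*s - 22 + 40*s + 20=36*s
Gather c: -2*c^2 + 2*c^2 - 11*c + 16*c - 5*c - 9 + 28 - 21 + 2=0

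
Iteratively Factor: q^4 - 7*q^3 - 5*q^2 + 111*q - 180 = (q + 4)*(q^3 - 11*q^2 + 39*q - 45) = (q - 5)*(q + 4)*(q^2 - 6*q + 9) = (q - 5)*(q - 3)*(q + 4)*(q - 3)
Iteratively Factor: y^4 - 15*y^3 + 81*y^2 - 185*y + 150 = (y - 3)*(y^3 - 12*y^2 + 45*y - 50) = (y - 5)*(y - 3)*(y^2 - 7*y + 10) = (y - 5)^2*(y - 3)*(y - 2)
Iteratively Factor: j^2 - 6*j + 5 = (j - 5)*(j - 1)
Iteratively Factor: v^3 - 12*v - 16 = (v - 4)*(v^2 + 4*v + 4) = (v - 4)*(v + 2)*(v + 2)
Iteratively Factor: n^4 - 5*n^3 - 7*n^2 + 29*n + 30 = (n + 2)*(n^3 - 7*n^2 + 7*n + 15) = (n + 1)*(n + 2)*(n^2 - 8*n + 15) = (n - 3)*(n + 1)*(n + 2)*(n - 5)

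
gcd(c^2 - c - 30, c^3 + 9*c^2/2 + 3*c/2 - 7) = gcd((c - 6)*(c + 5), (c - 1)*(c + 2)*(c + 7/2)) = 1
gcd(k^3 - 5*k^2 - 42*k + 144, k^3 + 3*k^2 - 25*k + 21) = k - 3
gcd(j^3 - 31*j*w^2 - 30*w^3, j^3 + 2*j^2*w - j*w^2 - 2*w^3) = j + w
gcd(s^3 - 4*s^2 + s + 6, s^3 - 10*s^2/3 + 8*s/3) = s - 2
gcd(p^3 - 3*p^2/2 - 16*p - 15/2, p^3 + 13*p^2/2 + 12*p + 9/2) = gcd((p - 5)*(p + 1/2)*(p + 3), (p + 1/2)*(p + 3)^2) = p^2 + 7*p/2 + 3/2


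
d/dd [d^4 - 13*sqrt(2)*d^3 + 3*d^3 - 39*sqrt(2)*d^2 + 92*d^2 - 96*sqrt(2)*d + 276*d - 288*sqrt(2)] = 4*d^3 - 39*sqrt(2)*d^2 + 9*d^2 - 78*sqrt(2)*d + 184*d - 96*sqrt(2) + 276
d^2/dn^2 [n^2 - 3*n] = 2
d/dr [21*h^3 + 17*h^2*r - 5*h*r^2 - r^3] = 17*h^2 - 10*h*r - 3*r^2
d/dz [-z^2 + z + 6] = 1 - 2*z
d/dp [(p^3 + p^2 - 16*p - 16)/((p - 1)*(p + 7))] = (p^4 + 12*p^3 + p^2 + 18*p + 208)/(p^4 + 12*p^3 + 22*p^2 - 84*p + 49)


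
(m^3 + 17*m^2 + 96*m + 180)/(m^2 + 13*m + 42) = (m^2 + 11*m + 30)/(m + 7)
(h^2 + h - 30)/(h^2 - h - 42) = (h - 5)/(h - 7)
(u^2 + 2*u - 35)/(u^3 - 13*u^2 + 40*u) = (u + 7)/(u*(u - 8))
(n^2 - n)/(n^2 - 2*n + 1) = n/(n - 1)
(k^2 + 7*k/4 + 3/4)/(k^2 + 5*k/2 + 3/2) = (4*k + 3)/(2*(2*k + 3))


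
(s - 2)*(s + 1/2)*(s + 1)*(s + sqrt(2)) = s^4 - s^3/2 + sqrt(2)*s^3 - 5*s^2/2 - sqrt(2)*s^2/2 - 5*sqrt(2)*s/2 - s - sqrt(2)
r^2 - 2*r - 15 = (r - 5)*(r + 3)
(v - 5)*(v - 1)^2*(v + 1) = v^4 - 6*v^3 + 4*v^2 + 6*v - 5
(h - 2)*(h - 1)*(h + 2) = h^3 - h^2 - 4*h + 4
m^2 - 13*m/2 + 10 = (m - 4)*(m - 5/2)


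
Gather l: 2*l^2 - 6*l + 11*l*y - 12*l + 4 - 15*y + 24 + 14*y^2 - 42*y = 2*l^2 + l*(11*y - 18) + 14*y^2 - 57*y + 28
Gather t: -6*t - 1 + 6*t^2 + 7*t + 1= 6*t^2 + t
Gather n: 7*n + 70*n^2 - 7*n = 70*n^2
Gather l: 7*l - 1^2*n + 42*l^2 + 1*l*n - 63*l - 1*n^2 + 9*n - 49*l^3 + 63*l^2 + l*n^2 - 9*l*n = -49*l^3 + 105*l^2 + l*(n^2 - 8*n - 56) - n^2 + 8*n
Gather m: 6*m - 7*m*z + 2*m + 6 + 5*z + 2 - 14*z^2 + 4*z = m*(8 - 7*z) - 14*z^2 + 9*z + 8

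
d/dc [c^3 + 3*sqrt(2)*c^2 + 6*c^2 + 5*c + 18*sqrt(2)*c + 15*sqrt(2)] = 3*c^2 + 6*sqrt(2)*c + 12*c + 5 + 18*sqrt(2)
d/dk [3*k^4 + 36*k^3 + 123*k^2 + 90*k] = 12*k^3 + 108*k^2 + 246*k + 90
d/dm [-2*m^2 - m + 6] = -4*m - 1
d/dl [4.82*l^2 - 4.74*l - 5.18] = 9.64*l - 4.74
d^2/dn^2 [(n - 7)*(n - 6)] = 2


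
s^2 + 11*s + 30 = (s + 5)*(s + 6)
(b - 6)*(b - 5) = b^2 - 11*b + 30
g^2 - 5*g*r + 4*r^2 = (g - 4*r)*(g - r)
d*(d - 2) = d^2 - 2*d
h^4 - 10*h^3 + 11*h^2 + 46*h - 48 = (h - 8)*(h - 3)*(h - 1)*(h + 2)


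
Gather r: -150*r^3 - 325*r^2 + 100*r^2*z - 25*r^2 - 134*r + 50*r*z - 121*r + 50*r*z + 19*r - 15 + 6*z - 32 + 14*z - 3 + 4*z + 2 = -150*r^3 + r^2*(100*z - 350) + r*(100*z - 236) + 24*z - 48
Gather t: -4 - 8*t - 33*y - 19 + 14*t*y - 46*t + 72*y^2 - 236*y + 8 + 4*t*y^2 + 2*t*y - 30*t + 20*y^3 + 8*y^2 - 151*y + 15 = t*(4*y^2 + 16*y - 84) + 20*y^3 + 80*y^2 - 420*y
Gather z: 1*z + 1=z + 1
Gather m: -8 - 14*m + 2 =-14*m - 6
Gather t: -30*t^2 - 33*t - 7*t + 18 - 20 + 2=-30*t^2 - 40*t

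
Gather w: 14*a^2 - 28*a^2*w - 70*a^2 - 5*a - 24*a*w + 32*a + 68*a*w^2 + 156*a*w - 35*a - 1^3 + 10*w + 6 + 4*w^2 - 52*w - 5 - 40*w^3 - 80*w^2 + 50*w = -56*a^2 - 8*a - 40*w^3 + w^2*(68*a - 76) + w*(-28*a^2 + 132*a + 8)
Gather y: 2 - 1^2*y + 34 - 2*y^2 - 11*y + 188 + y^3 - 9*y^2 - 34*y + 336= y^3 - 11*y^2 - 46*y + 560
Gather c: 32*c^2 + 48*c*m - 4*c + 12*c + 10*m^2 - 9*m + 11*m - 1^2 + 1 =32*c^2 + c*(48*m + 8) + 10*m^2 + 2*m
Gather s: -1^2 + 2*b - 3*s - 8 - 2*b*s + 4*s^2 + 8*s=2*b + 4*s^2 + s*(5 - 2*b) - 9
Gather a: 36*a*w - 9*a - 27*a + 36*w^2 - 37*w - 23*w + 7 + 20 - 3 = a*(36*w - 36) + 36*w^2 - 60*w + 24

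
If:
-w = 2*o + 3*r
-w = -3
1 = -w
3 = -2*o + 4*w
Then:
No Solution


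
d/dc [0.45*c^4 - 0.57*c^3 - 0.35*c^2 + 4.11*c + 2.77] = 1.8*c^3 - 1.71*c^2 - 0.7*c + 4.11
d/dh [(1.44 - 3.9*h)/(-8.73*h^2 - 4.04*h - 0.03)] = (-34.047*h^2 + 25.1424*h + 5.9346)/(76.2129*h^4 + 70.5384*h^3 + 16.8454*h^2 + 0.2424*h + 0.0009)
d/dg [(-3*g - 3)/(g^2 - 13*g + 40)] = 3*(g^2 + 2*g - 53)/(g^4 - 26*g^3 + 249*g^2 - 1040*g + 1600)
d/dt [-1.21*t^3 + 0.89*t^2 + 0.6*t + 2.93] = -3.63*t^2 + 1.78*t + 0.6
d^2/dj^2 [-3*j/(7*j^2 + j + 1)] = 6*(-j*(14*j + 1)^2 + (21*j + 1)*(7*j^2 + j + 1))/(7*j^2 + j + 1)^3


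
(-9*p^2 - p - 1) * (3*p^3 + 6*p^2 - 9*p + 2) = -27*p^5 - 57*p^4 + 72*p^3 - 15*p^2 + 7*p - 2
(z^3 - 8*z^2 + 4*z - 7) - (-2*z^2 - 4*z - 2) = z^3 - 6*z^2 + 8*z - 5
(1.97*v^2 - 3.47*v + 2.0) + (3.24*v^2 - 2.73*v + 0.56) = 5.21*v^2 - 6.2*v + 2.56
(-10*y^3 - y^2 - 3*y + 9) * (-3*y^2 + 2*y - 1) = 30*y^5 - 17*y^4 + 17*y^3 - 32*y^2 + 21*y - 9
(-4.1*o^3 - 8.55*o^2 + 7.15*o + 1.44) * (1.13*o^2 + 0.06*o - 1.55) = -4.633*o^5 - 9.9075*o^4 + 13.9215*o^3 + 15.3087*o^2 - 10.9961*o - 2.232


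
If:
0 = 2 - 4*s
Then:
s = 1/2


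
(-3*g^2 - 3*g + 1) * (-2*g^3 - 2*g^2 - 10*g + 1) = 6*g^5 + 12*g^4 + 34*g^3 + 25*g^2 - 13*g + 1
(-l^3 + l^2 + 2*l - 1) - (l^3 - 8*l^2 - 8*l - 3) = -2*l^3 + 9*l^2 + 10*l + 2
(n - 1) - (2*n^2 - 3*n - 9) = -2*n^2 + 4*n + 8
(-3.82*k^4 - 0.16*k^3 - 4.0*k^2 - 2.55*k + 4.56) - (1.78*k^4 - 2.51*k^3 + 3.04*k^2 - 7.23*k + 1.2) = -5.6*k^4 + 2.35*k^3 - 7.04*k^2 + 4.68*k + 3.36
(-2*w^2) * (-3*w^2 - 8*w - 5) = 6*w^4 + 16*w^3 + 10*w^2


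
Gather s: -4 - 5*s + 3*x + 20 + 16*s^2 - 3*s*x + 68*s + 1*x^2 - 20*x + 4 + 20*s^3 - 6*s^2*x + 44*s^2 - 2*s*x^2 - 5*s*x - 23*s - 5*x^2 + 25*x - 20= 20*s^3 + s^2*(60 - 6*x) + s*(-2*x^2 - 8*x + 40) - 4*x^2 + 8*x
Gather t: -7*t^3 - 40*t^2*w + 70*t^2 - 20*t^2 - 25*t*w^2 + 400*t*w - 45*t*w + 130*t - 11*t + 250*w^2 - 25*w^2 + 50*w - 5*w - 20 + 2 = -7*t^3 + t^2*(50 - 40*w) + t*(-25*w^2 + 355*w + 119) + 225*w^2 + 45*w - 18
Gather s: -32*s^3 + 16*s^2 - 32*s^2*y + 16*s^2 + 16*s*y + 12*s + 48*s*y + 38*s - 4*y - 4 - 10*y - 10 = -32*s^3 + s^2*(32 - 32*y) + s*(64*y + 50) - 14*y - 14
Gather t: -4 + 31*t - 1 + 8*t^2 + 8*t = 8*t^2 + 39*t - 5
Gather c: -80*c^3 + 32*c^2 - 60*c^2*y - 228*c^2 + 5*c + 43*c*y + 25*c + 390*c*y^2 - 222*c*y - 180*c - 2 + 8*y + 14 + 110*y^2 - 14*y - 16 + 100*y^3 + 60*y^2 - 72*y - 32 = -80*c^3 + c^2*(-60*y - 196) + c*(390*y^2 - 179*y - 150) + 100*y^3 + 170*y^2 - 78*y - 36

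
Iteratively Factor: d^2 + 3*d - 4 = (d + 4)*(d - 1)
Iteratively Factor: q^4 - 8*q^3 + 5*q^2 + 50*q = (q)*(q^3 - 8*q^2 + 5*q + 50) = q*(q - 5)*(q^2 - 3*q - 10) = q*(q - 5)*(q + 2)*(q - 5)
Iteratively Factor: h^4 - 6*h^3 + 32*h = (h + 2)*(h^3 - 8*h^2 + 16*h) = (h - 4)*(h + 2)*(h^2 - 4*h) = h*(h - 4)*(h + 2)*(h - 4)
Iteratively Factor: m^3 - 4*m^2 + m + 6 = (m - 3)*(m^2 - m - 2) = (m - 3)*(m - 2)*(m + 1)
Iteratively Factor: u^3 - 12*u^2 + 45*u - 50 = (u - 5)*(u^2 - 7*u + 10) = (u - 5)*(u - 2)*(u - 5)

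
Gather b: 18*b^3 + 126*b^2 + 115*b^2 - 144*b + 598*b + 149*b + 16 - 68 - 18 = 18*b^3 + 241*b^2 + 603*b - 70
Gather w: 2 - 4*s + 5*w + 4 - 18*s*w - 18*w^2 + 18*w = -4*s - 18*w^2 + w*(23 - 18*s) + 6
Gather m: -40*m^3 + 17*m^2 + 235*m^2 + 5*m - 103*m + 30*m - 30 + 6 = -40*m^3 + 252*m^2 - 68*m - 24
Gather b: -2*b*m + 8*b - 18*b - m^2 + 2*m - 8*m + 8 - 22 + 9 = b*(-2*m - 10) - m^2 - 6*m - 5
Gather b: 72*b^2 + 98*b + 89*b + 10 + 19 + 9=72*b^2 + 187*b + 38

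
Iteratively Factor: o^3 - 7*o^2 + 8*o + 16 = (o - 4)*(o^2 - 3*o - 4) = (o - 4)*(o + 1)*(o - 4)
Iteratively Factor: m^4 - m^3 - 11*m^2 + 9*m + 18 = (m + 3)*(m^3 - 4*m^2 + m + 6) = (m - 3)*(m + 3)*(m^2 - m - 2) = (m - 3)*(m + 1)*(m + 3)*(m - 2)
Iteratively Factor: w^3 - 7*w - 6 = (w + 2)*(w^2 - 2*w - 3) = (w - 3)*(w + 2)*(w + 1)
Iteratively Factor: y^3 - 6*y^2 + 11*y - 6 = (y - 2)*(y^2 - 4*y + 3) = (y - 3)*(y - 2)*(y - 1)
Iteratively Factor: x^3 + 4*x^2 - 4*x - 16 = (x - 2)*(x^2 + 6*x + 8) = (x - 2)*(x + 4)*(x + 2)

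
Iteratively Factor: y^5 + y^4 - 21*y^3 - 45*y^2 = (y - 5)*(y^4 + 6*y^3 + 9*y^2) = y*(y - 5)*(y^3 + 6*y^2 + 9*y) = y*(y - 5)*(y + 3)*(y^2 + 3*y) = y*(y - 5)*(y + 3)^2*(y)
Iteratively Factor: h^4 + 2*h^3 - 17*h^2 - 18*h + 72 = (h - 3)*(h^3 + 5*h^2 - 2*h - 24) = (h - 3)*(h + 3)*(h^2 + 2*h - 8) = (h - 3)*(h + 3)*(h + 4)*(h - 2)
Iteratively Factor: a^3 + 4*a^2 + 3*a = (a + 1)*(a^2 + 3*a) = a*(a + 1)*(a + 3)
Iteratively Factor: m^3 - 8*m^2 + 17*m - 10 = (m - 1)*(m^2 - 7*m + 10) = (m - 5)*(m - 1)*(m - 2)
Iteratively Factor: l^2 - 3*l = (l - 3)*(l)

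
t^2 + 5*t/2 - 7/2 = (t - 1)*(t + 7/2)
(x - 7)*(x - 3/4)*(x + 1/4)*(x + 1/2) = x^4 - 7*x^3 - 7*x^2/16 + 95*x/32 + 21/32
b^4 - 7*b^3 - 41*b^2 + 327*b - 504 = (b - 8)*(b - 3)^2*(b + 7)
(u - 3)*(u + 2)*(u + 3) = u^3 + 2*u^2 - 9*u - 18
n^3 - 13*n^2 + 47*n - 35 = (n - 7)*(n - 5)*(n - 1)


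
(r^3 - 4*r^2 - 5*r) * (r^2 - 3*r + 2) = r^5 - 7*r^4 + 9*r^3 + 7*r^2 - 10*r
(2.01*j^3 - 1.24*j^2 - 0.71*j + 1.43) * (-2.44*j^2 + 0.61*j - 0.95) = -4.9044*j^5 + 4.2517*j^4 - 0.9335*j^3 - 2.7443*j^2 + 1.5468*j - 1.3585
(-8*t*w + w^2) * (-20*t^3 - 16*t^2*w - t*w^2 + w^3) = 160*t^4*w + 108*t^3*w^2 - 8*t^2*w^3 - 9*t*w^4 + w^5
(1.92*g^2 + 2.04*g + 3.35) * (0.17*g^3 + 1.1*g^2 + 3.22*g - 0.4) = 0.3264*g^5 + 2.4588*g^4 + 8.9959*g^3 + 9.4858*g^2 + 9.971*g - 1.34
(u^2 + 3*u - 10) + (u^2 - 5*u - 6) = 2*u^2 - 2*u - 16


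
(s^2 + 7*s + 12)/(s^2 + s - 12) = (s + 3)/(s - 3)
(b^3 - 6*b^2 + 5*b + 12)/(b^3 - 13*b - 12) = (b - 3)/(b + 3)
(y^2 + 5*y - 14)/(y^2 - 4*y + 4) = (y + 7)/(y - 2)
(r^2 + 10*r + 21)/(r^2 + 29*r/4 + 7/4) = 4*(r + 3)/(4*r + 1)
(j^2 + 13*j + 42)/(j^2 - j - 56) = (j + 6)/(j - 8)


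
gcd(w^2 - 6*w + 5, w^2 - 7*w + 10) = w - 5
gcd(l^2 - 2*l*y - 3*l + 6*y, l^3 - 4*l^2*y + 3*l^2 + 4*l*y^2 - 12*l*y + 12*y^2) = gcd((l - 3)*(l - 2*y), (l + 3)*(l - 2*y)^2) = -l + 2*y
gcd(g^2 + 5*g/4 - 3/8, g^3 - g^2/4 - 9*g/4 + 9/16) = g^2 + 5*g/4 - 3/8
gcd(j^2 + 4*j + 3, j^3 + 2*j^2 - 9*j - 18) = j + 3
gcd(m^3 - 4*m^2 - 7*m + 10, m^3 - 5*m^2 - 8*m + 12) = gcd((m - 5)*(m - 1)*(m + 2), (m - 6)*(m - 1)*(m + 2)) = m^2 + m - 2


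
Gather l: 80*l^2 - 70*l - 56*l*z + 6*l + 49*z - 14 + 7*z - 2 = 80*l^2 + l*(-56*z - 64) + 56*z - 16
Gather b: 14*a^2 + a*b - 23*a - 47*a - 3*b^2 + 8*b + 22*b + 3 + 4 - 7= 14*a^2 - 70*a - 3*b^2 + b*(a + 30)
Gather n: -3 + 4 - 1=0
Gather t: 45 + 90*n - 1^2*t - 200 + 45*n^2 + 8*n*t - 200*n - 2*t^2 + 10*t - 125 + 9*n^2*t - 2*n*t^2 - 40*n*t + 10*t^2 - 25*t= 45*n^2 - 110*n + t^2*(8 - 2*n) + t*(9*n^2 - 32*n - 16) - 280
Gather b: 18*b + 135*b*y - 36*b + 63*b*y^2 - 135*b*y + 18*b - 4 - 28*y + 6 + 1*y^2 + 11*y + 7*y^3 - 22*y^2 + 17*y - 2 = 63*b*y^2 + 7*y^3 - 21*y^2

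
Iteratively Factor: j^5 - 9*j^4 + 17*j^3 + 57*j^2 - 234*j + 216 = (j - 2)*(j^4 - 7*j^3 + 3*j^2 + 63*j - 108) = (j - 2)*(j + 3)*(j^3 - 10*j^2 + 33*j - 36) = (j - 3)*(j - 2)*(j + 3)*(j^2 - 7*j + 12) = (j - 4)*(j - 3)*(j - 2)*(j + 3)*(j - 3)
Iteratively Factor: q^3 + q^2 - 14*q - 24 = (q + 2)*(q^2 - q - 12) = (q - 4)*(q + 2)*(q + 3)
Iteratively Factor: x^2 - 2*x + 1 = (x - 1)*(x - 1)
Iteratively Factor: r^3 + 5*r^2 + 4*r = (r)*(r^2 + 5*r + 4) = r*(r + 4)*(r + 1)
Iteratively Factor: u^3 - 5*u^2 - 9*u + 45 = (u + 3)*(u^2 - 8*u + 15) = (u - 5)*(u + 3)*(u - 3)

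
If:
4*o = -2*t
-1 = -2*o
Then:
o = 1/2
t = -1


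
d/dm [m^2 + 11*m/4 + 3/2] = 2*m + 11/4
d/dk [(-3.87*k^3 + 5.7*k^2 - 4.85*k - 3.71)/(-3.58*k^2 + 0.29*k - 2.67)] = (13.8546*k^4 - 2.2446*k^3 + 15.2887*k^2 - 57.0016*k + 14.0254)/(12.8164*k^4 - 2.0764*k^3 + 19.2013*k^2 - 1.5486*k + 7.1289)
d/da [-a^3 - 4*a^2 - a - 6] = -3*a^2 - 8*a - 1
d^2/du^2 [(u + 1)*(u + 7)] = 2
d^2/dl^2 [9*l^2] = 18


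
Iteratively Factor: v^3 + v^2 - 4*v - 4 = (v + 2)*(v^2 - v - 2) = (v - 2)*(v + 2)*(v + 1)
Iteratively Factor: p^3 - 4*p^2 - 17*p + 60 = (p + 4)*(p^2 - 8*p + 15) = (p - 3)*(p + 4)*(p - 5)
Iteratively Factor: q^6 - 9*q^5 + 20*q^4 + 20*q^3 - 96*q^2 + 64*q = (q - 2)*(q^5 - 7*q^4 + 6*q^3 + 32*q^2 - 32*q) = (q - 2)*(q - 1)*(q^4 - 6*q^3 + 32*q) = (q - 2)*(q - 1)*(q + 2)*(q^3 - 8*q^2 + 16*q) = (q - 4)*(q - 2)*(q - 1)*(q + 2)*(q^2 - 4*q) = (q - 4)^2*(q - 2)*(q - 1)*(q + 2)*(q)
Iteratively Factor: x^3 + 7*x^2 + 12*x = (x + 4)*(x^2 + 3*x) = x*(x + 4)*(x + 3)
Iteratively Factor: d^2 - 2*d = (d - 2)*(d)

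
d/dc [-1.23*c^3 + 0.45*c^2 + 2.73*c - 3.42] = -3.69*c^2 + 0.9*c + 2.73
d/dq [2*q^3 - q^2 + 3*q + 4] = 6*q^2 - 2*q + 3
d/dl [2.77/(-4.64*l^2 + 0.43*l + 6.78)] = (25.7056*l - 1.1911)/(-4.64*l^2 + 0.43*l + 6.78)^2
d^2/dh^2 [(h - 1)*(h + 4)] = 2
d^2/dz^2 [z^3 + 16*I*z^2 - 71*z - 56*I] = 6*z + 32*I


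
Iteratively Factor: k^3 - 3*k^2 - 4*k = (k)*(k^2 - 3*k - 4) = k*(k + 1)*(k - 4)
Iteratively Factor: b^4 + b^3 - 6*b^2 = (b - 2)*(b^3 + 3*b^2) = b*(b - 2)*(b^2 + 3*b) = b*(b - 2)*(b + 3)*(b)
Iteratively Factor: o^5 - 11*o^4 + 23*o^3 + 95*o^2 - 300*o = (o - 5)*(o^4 - 6*o^3 - 7*o^2 + 60*o) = o*(o - 5)*(o^3 - 6*o^2 - 7*o + 60) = o*(o - 5)*(o - 4)*(o^2 - 2*o - 15) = o*(o - 5)^2*(o - 4)*(o + 3)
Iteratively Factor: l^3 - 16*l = (l + 4)*(l^2 - 4*l) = l*(l + 4)*(l - 4)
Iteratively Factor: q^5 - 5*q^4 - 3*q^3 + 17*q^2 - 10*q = (q - 1)*(q^4 - 4*q^3 - 7*q^2 + 10*q) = q*(q - 1)*(q^3 - 4*q^2 - 7*q + 10) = q*(q - 1)^2*(q^2 - 3*q - 10) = q*(q - 1)^2*(q + 2)*(q - 5)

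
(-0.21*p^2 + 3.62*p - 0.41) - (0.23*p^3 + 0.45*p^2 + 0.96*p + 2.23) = -0.23*p^3 - 0.66*p^2 + 2.66*p - 2.64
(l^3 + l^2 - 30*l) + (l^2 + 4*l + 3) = l^3 + 2*l^2 - 26*l + 3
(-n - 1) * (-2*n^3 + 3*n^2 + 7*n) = 2*n^4 - n^3 - 10*n^2 - 7*n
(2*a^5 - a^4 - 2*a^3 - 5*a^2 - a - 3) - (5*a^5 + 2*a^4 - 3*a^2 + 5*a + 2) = -3*a^5 - 3*a^4 - 2*a^3 - 2*a^2 - 6*a - 5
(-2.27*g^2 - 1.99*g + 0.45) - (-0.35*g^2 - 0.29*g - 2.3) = -1.92*g^2 - 1.7*g + 2.75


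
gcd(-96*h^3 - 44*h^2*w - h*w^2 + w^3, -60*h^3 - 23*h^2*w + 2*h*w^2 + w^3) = 12*h^2 + 7*h*w + w^2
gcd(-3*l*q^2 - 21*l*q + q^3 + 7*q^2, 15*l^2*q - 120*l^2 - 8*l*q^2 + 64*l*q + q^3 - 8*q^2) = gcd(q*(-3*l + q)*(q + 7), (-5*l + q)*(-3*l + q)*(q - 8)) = -3*l + q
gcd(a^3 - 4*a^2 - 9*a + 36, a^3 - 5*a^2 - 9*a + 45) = a^2 - 9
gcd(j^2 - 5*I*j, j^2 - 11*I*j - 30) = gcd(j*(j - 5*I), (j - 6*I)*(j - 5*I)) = j - 5*I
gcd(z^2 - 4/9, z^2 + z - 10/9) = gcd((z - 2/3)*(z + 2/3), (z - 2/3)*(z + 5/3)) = z - 2/3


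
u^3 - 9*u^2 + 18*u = u*(u - 6)*(u - 3)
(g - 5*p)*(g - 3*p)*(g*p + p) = g^3*p - 8*g^2*p^2 + g^2*p + 15*g*p^3 - 8*g*p^2 + 15*p^3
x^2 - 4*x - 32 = (x - 8)*(x + 4)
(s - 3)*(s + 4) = s^2 + s - 12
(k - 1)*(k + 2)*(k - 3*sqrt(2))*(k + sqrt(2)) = k^4 - 2*sqrt(2)*k^3 + k^3 - 8*k^2 - 2*sqrt(2)*k^2 - 6*k + 4*sqrt(2)*k + 12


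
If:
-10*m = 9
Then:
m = -9/10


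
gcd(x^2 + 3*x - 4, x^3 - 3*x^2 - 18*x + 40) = x + 4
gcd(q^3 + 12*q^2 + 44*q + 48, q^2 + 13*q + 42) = q + 6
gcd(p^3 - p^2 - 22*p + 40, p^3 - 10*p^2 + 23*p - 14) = p - 2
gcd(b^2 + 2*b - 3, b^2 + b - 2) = b - 1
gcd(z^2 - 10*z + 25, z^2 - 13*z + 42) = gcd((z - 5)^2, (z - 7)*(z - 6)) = 1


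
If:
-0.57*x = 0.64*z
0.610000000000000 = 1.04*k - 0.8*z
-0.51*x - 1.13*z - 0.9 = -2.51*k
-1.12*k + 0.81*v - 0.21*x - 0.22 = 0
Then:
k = 0.27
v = 0.76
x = 0.47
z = -0.42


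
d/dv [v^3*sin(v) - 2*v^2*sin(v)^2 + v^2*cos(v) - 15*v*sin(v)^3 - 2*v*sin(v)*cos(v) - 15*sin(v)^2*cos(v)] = v^3*cos(v) + 2*v^2*sin(v) - 2*v^2*sin(2*v) - 37*v*cos(v)/4 + 45*v*cos(3*v)/4 - 2*v - 15*sin(v)/2 - sin(2*v) - 15*sin(3*v)/2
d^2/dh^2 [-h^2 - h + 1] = -2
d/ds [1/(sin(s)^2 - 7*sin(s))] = (7 - 2*sin(s))*cos(s)/((sin(s) - 7)^2*sin(s)^2)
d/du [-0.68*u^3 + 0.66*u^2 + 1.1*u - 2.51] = -2.04*u^2 + 1.32*u + 1.1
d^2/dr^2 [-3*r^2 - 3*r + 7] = -6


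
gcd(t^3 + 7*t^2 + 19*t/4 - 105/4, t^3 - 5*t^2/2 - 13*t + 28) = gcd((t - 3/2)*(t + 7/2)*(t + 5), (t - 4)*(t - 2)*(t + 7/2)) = t + 7/2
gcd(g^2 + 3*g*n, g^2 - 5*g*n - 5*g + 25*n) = 1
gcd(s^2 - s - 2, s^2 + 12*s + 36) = 1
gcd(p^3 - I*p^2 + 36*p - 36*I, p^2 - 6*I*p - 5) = p - I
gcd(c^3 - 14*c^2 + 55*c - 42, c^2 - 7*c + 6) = c^2 - 7*c + 6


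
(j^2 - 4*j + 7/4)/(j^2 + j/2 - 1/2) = (j - 7/2)/(j + 1)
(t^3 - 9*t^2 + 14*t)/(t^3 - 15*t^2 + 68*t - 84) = t/(t - 6)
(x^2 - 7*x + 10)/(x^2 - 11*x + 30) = (x - 2)/(x - 6)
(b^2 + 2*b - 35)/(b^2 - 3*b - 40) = (-b^2 - 2*b + 35)/(-b^2 + 3*b + 40)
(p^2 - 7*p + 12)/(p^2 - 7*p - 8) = (-p^2 + 7*p - 12)/(-p^2 + 7*p + 8)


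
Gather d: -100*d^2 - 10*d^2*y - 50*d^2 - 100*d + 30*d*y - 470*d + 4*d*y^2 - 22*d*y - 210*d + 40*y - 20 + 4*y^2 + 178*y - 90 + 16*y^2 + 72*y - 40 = d^2*(-10*y - 150) + d*(4*y^2 + 8*y - 780) + 20*y^2 + 290*y - 150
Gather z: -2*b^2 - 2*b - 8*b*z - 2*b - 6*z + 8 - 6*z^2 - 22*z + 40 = -2*b^2 - 4*b - 6*z^2 + z*(-8*b - 28) + 48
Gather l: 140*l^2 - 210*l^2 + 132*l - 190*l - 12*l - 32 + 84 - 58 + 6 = -70*l^2 - 70*l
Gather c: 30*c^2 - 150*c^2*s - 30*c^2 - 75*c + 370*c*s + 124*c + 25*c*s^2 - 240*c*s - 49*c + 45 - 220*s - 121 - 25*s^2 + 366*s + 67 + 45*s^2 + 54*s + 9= -150*c^2*s + c*(25*s^2 + 130*s) + 20*s^2 + 200*s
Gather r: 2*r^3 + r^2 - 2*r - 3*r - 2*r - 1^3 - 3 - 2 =2*r^3 + r^2 - 7*r - 6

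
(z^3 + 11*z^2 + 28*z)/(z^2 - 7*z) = (z^2 + 11*z + 28)/(z - 7)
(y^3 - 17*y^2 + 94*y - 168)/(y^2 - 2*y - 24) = (y^2 - 11*y + 28)/(y + 4)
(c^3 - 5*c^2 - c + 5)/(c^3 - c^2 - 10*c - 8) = (c^2 - 6*c + 5)/(c^2 - 2*c - 8)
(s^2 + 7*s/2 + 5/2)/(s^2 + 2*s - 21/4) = 2*(2*s^2 + 7*s + 5)/(4*s^2 + 8*s - 21)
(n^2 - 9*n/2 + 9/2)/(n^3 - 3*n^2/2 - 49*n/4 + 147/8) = 4*(n - 3)/(4*n^2 - 49)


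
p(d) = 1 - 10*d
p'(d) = -10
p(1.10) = -10.00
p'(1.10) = -10.00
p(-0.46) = 5.60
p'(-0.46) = -10.00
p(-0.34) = 4.40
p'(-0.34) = -10.00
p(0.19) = -0.90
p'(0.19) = -10.00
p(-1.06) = 11.60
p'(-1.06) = -10.00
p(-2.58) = 26.80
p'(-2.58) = -10.00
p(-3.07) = 31.70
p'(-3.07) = -10.00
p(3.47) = -33.70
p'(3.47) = -10.00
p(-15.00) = 151.00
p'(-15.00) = -10.00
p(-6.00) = 61.00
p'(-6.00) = -10.00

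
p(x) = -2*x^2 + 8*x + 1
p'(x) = 8 - 4*x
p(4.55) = -4.00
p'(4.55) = -10.20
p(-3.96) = -62.04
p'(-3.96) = 23.84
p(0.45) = 4.20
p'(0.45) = 6.20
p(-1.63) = -17.35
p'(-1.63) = 14.52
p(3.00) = 7.00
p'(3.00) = -4.00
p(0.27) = 3.01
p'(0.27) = 6.92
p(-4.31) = -70.63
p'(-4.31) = 25.24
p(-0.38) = -2.33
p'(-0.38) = 9.52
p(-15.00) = -569.00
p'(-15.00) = 68.00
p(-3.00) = -41.00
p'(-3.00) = 20.00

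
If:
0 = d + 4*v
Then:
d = -4*v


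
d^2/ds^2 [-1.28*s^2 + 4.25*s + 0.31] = -2.56000000000000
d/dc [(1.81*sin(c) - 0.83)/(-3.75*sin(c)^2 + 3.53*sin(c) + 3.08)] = (6.7875*sin(c)^2 - 6.225*sin(c) + 8.5047)*cos(c)/(14.0625*sin(c)^4 - 26.475*sin(c)^3 - 10.6391*sin(c)^2 + 21.7448*sin(c) + 9.4864)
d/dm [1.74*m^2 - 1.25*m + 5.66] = 3.48*m - 1.25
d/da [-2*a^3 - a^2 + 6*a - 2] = -6*a^2 - 2*a + 6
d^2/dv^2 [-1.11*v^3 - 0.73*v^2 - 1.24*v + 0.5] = -6.66*v - 1.46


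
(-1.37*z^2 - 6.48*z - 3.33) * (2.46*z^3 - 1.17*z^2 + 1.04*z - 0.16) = -3.3702*z^5 - 14.3379*z^4 - 2.035*z^3 - 2.6239*z^2 - 2.4264*z + 0.5328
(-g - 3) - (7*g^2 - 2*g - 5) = -7*g^2 + g + 2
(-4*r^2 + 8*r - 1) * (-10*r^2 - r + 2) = 40*r^4 - 76*r^3 - 6*r^2 + 17*r - 2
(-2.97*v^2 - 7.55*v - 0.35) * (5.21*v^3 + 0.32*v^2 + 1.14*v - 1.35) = -15.4737*v^5 - 40.2859*v^4 - 7.6253*v^3 - 4.7095*v^2 + 9.7935*v + 0.4725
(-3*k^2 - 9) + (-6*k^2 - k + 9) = -9*k^2 - k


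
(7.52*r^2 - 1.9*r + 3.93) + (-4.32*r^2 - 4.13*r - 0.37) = 3.2*r^2 - 6.03*r + 3.56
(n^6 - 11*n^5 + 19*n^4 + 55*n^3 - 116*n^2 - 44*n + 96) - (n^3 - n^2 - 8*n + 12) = n^6 - 11*n^5 + 19*n^4 + 54*n^3 - 115*n^2 - 36*n + 84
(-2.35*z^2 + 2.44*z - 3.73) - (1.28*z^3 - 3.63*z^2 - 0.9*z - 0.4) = -1.28*z^3 + 1.28*z^2 + 3.34*z - 3.33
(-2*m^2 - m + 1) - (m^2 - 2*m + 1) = -3*m^2 + m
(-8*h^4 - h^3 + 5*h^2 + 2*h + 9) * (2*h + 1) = -16*h^5 - 10*h^4 + 9*h^3 + 9*h^2 + 20*h + 9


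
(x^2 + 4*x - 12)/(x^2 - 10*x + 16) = (x + 6)/(x - 8)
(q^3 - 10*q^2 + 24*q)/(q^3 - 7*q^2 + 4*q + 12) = q*(q - 4)/(q^2 - q - 2)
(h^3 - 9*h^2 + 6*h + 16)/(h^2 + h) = h - 10 + 16/h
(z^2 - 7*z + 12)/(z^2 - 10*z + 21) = (z - 4)/(z - 7)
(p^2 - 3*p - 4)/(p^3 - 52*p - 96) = (-p^2 + 3*p + 4)/(-p^3 + 52*p + 96)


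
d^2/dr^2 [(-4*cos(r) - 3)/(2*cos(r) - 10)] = 23*(cos(r)^2 + 5*cos(r) - 2)/(2*(cos(r) - 5)^3)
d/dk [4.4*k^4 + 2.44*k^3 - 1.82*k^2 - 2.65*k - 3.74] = 17.6*k^3 + 7.32*k^2 - 3.64*k - 2.65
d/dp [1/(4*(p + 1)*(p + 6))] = (-2*p - 7)/(4*(p^4 + 14*p^3 + 61*p^2 + 84*p + 36))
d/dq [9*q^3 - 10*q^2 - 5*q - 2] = 27*q^2 - 20*q - 5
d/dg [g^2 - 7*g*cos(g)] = 7*g*sin(g) + 2*g - 7*cos(g)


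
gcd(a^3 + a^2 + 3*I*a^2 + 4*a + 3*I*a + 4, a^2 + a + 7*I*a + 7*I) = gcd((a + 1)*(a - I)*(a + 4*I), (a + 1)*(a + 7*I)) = a + 1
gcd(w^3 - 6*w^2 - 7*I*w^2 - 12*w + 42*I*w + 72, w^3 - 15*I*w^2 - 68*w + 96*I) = w^2 - 7*I*w - 12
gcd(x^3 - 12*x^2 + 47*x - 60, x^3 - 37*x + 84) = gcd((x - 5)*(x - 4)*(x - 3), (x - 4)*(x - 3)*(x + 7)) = x^2 - 7*x + 12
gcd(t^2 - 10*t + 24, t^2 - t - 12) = t - 4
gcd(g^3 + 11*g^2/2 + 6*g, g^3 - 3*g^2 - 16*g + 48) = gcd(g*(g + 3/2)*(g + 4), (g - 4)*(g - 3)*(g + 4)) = g + 4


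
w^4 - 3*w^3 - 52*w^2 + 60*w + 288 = (w - 8)*(w - 3)*(w + 2)*(w + 6)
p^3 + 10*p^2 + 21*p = p*(p + 3)*(p + 7)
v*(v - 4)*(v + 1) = v^3 - 3*v^2 - 4*v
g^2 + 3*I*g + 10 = (g - 2*I)*(g + 5*I)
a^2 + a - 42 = (a - 6)*(a + 7)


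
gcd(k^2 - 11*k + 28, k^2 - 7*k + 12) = k - 4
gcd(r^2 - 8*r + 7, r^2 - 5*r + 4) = r - 1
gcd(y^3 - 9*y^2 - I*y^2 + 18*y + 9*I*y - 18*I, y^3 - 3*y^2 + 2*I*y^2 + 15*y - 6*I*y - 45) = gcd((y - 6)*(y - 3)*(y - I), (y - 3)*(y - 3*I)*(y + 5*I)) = y - 3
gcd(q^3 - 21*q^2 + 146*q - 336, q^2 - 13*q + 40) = q - 8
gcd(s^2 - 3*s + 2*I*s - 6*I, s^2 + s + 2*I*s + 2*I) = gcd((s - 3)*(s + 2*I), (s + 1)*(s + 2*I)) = s + 2*I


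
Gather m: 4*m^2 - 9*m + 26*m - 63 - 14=4*m^2 + 17*m - 77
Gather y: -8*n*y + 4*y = y*(4 - 8*n)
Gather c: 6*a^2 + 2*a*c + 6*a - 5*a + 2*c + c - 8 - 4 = 6*a^2 + a + c*(2*a + 3) - 12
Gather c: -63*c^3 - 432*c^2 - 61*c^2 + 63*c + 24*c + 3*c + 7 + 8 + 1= -63*c^3 - 493*c^2 + 90*c + 16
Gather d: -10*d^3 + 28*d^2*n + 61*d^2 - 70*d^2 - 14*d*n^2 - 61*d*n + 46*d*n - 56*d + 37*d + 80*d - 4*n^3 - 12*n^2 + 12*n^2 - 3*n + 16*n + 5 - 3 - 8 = -10*d^3 + d^2*(28*n - 9) + d*(-14*n^2 - 15*n + 61) - 4*n^3 + 13*n - 6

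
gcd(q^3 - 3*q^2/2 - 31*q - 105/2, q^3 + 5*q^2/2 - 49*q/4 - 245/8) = q + 5/2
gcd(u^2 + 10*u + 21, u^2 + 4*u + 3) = u + 3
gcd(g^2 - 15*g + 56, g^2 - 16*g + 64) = g - 8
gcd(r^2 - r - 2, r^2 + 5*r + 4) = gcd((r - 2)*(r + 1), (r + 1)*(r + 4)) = r + 1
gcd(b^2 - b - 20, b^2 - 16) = b + 4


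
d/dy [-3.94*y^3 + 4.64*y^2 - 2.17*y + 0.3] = -11.82*y^2 + 9.28*y - 2.17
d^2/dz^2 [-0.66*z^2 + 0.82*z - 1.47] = -1.32000000000000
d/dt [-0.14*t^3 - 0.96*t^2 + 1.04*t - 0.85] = -0.42*t^2 - 1.92*t + 1.04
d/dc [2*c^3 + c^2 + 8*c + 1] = 6*c^2 + 2*c + 8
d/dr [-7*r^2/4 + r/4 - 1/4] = 1/4 - 7*r/2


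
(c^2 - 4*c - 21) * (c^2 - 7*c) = c^4 - 11*c^3 + 7*c^2 + 147*c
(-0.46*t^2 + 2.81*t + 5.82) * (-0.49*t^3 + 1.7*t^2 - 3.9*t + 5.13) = 0.2254*t^5 - 2.1589*t^4 + 3.7192*t^3 - 3.4248*t^2 - 8.2827*t + 29.8566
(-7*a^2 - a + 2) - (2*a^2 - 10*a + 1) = -9*a^2 + 9*a + 1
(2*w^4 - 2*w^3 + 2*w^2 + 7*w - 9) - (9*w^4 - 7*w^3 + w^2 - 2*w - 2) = -7*w^4 + 5*w^3 + w^2 + 9*w - 7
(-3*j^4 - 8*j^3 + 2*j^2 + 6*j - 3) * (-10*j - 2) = 30*j^5 + 86*j^4 - 4*j^3 - 64*j^2 + 18*j + 6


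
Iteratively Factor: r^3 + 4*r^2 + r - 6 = (r + 2)*(r^2 + 2*r - 3) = (r + 2)*(r + 3)*(r - 1)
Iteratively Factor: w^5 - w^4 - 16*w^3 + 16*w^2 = (w - 4)*(w^4 + 3*w^3 - 4*w^2) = (w - 4)*(w - 1)*(w^3 + 4*w^2) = w*(w - 4)*(w - 1)*(w^2 + 4*w) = w*(w - 4)*(w - 1)*(w + 4)*(w)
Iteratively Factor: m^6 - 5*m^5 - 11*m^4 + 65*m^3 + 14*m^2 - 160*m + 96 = (m + 3)*(m^5 - 8*m^4 + 13*m^3 + 26*m^2 - 64*m + 32) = (m - 4)*(m + 3)*(m^4 - 4*m^3 - 3*m^2 + 14*m - 8) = (m - 4)*(m - 1)*(m + 3)*(m^3 - 3*m^2 - 6*m + 8) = (m - 4)*(m - 1)^2*(m + 3)*(m^2 - 2*m - 8) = (m - 4)*(m - 1)^2*(m + 2)*(m + 3)*(m - 4)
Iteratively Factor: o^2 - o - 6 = (o + 2)*(o - 3)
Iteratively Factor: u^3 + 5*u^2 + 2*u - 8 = (u - 1)*(u^2 + 6*u + 8) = (u - 1)*(u + 4)*(u + 2)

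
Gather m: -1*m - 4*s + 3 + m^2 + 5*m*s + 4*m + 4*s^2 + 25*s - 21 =m^2 + m*(5*s + 3) + 4*s^2 + 21*s - 18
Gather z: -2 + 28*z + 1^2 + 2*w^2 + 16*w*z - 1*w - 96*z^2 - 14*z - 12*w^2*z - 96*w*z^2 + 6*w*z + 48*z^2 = 2*w^2 - w + z^2*(-96*w - 48) + z*(-12*w^2 + 22*w + 14) - 1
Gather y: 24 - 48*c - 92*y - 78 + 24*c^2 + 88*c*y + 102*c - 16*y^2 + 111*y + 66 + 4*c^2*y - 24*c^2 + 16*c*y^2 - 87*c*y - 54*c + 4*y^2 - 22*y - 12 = y^2*(16*c - 12) + y*(4*c^2 + c - 3)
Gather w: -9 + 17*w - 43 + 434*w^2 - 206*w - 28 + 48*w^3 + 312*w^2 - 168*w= 48*w^3 + 746*w^2 - 357*w - 80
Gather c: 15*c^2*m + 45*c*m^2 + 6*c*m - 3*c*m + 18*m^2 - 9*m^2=15*c^2*m + c*(45*m^2 + 3*m) + 9*m^2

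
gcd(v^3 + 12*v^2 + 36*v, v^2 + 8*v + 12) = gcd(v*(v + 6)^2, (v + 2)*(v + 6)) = v + 6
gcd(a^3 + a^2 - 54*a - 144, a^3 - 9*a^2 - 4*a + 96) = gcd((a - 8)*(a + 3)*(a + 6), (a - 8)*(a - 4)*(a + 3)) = a^2 - 5*a - 24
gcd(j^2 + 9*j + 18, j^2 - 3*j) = 1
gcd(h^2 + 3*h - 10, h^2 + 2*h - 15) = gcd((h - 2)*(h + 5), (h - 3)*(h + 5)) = h + 5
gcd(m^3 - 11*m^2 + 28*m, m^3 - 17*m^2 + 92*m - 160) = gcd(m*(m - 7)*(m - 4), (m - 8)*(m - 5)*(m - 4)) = m - 4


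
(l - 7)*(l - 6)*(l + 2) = l^3 - 11*l^2 + 16*l + 84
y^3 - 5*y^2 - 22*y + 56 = (y - 7)*(y - 2)*(y + 4)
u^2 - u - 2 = (u - 2)*(u + 1)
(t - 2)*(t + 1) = t^2 - t - 2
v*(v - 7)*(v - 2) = v^3 - 9*v^2 + 14*v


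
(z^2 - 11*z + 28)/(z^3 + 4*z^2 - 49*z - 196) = (z - 4)/(z^2 + 11*z + 28)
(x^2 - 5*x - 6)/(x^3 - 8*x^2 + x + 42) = (x^2 - 5*x - 6)/(x^3 - 8*x^2 + x + 42)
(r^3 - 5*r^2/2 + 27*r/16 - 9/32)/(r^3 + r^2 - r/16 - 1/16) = (8*r^2 - 18*r + 9)/(2*(4*r^2 + 5*r + 1))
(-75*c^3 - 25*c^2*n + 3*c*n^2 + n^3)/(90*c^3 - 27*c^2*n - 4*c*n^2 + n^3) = (-15*c^2 - 2*c*n + n^2)/(18*c^2 - 9*c*n + n^2)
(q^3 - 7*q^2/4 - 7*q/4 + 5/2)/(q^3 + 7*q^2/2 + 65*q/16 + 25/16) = 4*(q^2 - 3*q + 2)/(4*q^2 + 9*q + 5)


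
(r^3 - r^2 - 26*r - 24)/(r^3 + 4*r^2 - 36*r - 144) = (r + 1)/(r + 6)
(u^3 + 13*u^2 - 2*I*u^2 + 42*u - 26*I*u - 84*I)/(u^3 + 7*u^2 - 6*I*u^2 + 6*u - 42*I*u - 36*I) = (u^2 + u*(7 - 2*I) - 14*I)/(u^2 + u*(1 - 6*I) - 6*I)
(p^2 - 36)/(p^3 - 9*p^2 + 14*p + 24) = (p + 6)/(p^2 - 3*p - 4)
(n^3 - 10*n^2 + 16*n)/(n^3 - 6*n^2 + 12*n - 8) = n*(n - 8)/(n^2 - 4*n + 4)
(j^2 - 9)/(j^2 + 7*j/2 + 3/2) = 2*(j - 3)/(2*j + 1)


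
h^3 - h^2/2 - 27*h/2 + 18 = (h - 3)*(h - 3/2)*(h + 4)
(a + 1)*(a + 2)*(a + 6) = a^3 + 9*a^2 + 20*a + 12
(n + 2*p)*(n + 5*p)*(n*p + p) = n^3*p + 7*n^2*p^2 + n^2*p + 10*n*p^3 + 7*n*p^2 + 10*p^3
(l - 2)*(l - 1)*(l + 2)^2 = l^4 + l^3 - 6*l^2 - 4*l + 8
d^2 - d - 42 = (d - 7)*(d + 6)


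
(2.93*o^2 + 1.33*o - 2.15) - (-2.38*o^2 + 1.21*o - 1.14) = 5.31*o^2 + 0.12*o - 1.01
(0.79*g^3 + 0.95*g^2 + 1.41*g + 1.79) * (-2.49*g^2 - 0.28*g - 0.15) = -1.9671*g^5 - 2.5867*g^4 - 3.8954*g^3 - 4.9944*g^2 - 0.7127*g - 0.2685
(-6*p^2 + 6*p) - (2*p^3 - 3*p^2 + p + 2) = -2*p^3 - 3*p^2 + 5*p - 2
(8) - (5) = 3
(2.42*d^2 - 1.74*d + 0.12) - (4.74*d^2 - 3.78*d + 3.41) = -2.32*d^2 + 2.04*d - 3.29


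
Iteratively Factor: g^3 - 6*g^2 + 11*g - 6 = (g - 1)*(g^2 - 5*g + 6) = (g - 2)*(g - 1)*(g - 3)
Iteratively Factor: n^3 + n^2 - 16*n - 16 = (n - 4)*(n^2 + 5*n + 4) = (n - 4)*(n + 4)*(n + 1)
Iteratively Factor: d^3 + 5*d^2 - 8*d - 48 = (d + 4)*(d^2 + d - 12) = (d + 4)^2*(d - 3)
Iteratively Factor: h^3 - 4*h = (h - 2)*(h^2 + 2*h) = h*(h - 2)*(h + 2)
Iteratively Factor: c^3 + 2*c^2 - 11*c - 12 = (c - 3)*(c^2 + 5*c + 4) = (c - 3)*(c + 1)*(c + 4)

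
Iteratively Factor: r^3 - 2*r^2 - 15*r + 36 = (r - 3)*(r^2 + r - 12) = (r - 3)*(r + 4)*(r - 3)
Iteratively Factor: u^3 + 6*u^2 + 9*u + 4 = (u + 1)*(u^2 + 5*u + 4) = (u + 1)*(u + 4)*(u + 1)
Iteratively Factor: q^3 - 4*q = (q)*(q^2 - 4) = q*(q - 2)*(q + 2)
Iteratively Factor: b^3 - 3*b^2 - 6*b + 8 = (b - 1)*(b^2 - 2*b - 8) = (b - 1)*(b + 2)*(b - 4)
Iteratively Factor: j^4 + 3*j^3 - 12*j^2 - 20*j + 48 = (j - 2)*(j^3 + 5*j^2 - 2*j - 24) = (j - 2)^2*(j^2 + 7*j + 12) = (j - 2)^2*(j + 4)*(j + 3)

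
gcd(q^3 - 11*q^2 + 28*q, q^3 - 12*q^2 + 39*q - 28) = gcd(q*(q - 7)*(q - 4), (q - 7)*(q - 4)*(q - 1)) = q^2 - 11*q + 28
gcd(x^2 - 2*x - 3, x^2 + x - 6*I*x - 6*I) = x + 1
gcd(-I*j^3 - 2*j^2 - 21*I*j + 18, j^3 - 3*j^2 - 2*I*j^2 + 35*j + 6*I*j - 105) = 1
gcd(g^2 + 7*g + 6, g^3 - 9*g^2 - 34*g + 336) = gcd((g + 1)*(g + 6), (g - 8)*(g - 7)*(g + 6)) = g + 6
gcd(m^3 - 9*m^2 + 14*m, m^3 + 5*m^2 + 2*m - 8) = 1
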